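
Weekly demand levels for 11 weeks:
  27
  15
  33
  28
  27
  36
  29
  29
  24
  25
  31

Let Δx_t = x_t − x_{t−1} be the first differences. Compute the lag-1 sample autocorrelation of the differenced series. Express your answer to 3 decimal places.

-0.550

First differences Δx: -12, 18, -5, -1, 9, -7, 0, -5, 1, 6
Mean of differences = 0.4000
Numerator Σ(Δx_t−Δx̄)(Δx_{t+1}−Δx̄) = -376.1600
Denominator Σ(Δx_t−Δx̄)² = 684.4000
r_1(Δx) = -376.1600 / 684.4000 = -0.550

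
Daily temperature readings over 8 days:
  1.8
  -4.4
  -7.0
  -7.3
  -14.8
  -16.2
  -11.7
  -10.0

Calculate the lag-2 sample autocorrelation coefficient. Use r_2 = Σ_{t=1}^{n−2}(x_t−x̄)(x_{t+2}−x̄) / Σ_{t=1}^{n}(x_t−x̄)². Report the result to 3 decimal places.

0.131

Mean x̄ = (1.8 − 4.4 − 7.0 − 7.3 − 14.8 − 16.2 − 11.7 − 10.0)/8 = -8.7000
Deviations from mean: 10.5000, 4.3000, 1.7000, 1.4000, -6.1000, -7.5000, -3.0000, -1.3000
Numerator Σ_{t=1}^{6}(x_t−x̄)(x_{t+2}−x̄) = 31.0500
Denominator Σ(x_t−x̄)² = 237.7400
r_2 = 31.0500 / 237.7400 = 0.131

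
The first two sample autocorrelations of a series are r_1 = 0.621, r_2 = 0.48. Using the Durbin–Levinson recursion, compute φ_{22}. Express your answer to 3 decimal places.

0.154

φ_{22} = (r_2 − r_1²) / (1 − r_1²)
r_1² = (0.621)² = 0.385641
Numerator = 0.48 − 0.3856 = 0.0944; denominator = 1 − 0.3856 = 0.6144
φ_{22} = 0.0944 / 0.6144 = 0.154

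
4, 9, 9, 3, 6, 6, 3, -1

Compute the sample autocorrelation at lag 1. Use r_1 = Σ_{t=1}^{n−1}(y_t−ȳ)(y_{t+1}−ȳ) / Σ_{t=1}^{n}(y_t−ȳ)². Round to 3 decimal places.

Mean ȳ = (4 + 9 + 9 + 3 + 6 + 6 + 3 − 1)/8 = 4.8750
Deviations from mean: -0.8750, 4.1250, 4.1250, -1.8750, 1.1250, 1.1250, -1.8750, -5.8750
Numerator Σ_{t=1}^{7}(y_t−ȳ)(y_{t+1}−ȳ) = 13.7344
Denominator Σ(y_t−ȳ)² = 78.8750
r_1 = 13.7344 / 78.8750 = 0.174

0.174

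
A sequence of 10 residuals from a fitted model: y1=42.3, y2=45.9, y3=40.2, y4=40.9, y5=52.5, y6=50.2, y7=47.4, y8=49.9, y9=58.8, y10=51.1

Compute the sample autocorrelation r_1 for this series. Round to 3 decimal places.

Mean ȳ = (42.3 + 45.9 + 40.2 + 40.9 + 52.5 + 50.2 + 47.4 + 49.9 + 58.8 + 51.1)/10 = 47.9200
Numerator Σ_{t=1}^{9}(y_t−ȳ)(y_{t+1}−ȳ) = 113.3576
Denominator Σ(y_t−ȳ)² = 303.3960
r_1 = 113.3576 / 303.3960 = 0.374

0.374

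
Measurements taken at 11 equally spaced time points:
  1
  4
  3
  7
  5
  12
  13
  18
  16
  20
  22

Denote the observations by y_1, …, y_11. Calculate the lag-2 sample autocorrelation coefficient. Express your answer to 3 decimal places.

0.504

Mean ȳ = (1 + 4 + 3 + 7 + 5 + 12 + 13 + 18 + 16 + 20 + 22)/11 = 11.0000
Numerator Σ_{t=1}^{9}(y_t−ȳ)(y_{t+2}−ȳ) = 275.0000
Denominator Σ(y_t−ȳ)² = 546.0000
r_2 = 275.0000 / 546.0000 = 0.504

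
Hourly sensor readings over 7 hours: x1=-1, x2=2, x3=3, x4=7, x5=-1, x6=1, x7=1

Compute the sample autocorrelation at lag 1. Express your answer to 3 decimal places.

Mean x̄ = (-1 + 2 + 3 + 7 − 1 + 1 + 1)/7 = 1.7143
Deviations from mean: -2.7143, 0.2857, 1.2857, 5.2857, -2.7143, -0.7143, -0.7143
Numerator Σ_{t=1}^{6}(x_t−x̄)(x_{t+1}−x̄) = -5.5102
Denominator Σ(x_t−x̄)² = 45.4286
r_1 = -5.5102 / 45.4286 = -0.121

-0.121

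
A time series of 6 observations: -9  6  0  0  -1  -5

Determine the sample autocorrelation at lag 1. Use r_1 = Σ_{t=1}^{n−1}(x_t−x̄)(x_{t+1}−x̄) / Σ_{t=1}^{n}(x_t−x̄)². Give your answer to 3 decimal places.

Mean x̄ = (-9 + 6 + 0 + 0 − 1 − 5)/6 = -1.5000
Deviations from mean: -7.5000, 7.5000, 1.5000, 1.5000, 0.5000, -3.5000
Numerator Σ_{t=1}^{5}(x_t−x̄)(x_{t+1}−x̄) = -43.7500
Denominator Σ(x_t−x̄)² = 129.5000
r_1 = -43.7500 / 129.5000 = -0.338

-0.338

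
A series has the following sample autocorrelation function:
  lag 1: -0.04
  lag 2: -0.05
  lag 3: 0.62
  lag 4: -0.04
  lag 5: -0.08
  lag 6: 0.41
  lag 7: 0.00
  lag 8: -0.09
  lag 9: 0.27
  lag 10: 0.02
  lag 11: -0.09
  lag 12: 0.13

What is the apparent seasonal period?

3

The largest autocorrelation is r_3 = 0.62, with weaker echoes at lags 6 (0.41) and 9 (0.27); the remaining lags stay at or below 0.13.
The dominant spike at lag 3 indicates a seasonal period of 3.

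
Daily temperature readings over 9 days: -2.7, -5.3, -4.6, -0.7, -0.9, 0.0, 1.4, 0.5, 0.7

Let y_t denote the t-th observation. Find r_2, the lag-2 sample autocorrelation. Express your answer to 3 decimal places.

Mean ȳ = (-2.7 − 5.3 − 4.6 − 0.7 − 0.9 + 0.0 + 1.4 + 0.5 + 0.7)/9 = -1.2889
Numerator Σ_{t=1}^{7}(y_t−ȳ)(y_{t+2}−ȳ) = 10.4809
Denominator Σ(y_t−ȳ)² = 45.5889
r_2 = 10.4809 / 45.5889 = 0.230

0.230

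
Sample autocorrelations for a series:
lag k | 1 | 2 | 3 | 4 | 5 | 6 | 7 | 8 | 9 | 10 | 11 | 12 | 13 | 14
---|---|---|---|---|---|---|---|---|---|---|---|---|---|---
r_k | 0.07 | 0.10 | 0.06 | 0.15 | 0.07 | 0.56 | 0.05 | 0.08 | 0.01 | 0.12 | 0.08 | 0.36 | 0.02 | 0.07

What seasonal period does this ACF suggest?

The largest autocorrelation is r_6 = 0.56, with a weaker echo at lag 12 (0.36); the remaining lags stay at or below 0.15.
The dominant spike at lag 6 indicates a seasonal period of 6.

6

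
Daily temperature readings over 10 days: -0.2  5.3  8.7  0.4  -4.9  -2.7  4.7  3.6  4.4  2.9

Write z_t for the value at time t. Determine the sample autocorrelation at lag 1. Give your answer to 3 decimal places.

Mean z̄ = (-0.2 + 5.3 + 8.7 + 0.4 − 4.9 − 2.7 + 4.7 + 3.6 + 4.4 + 2.9)/10 = 2.2200
Numerator Σ_{t=1}^{9}(z_t−z̄)(z_{t+1}−z̄) = 44.4116
Denominator Σ(z_t−z̄)² = 148.8160
r_1 = 44.4116 / 148.8160 = 0.298

0.298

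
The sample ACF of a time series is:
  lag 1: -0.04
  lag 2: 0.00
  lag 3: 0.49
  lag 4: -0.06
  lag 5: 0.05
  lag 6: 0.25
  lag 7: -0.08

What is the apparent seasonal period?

3

The largest autocorrelation is r_3 = 0.49, with a weaker echo at lag 6 (0.25); the remaining lags stay at or below 0.05.
The dominant spike at lag 3 indicates a seasonal period of 3.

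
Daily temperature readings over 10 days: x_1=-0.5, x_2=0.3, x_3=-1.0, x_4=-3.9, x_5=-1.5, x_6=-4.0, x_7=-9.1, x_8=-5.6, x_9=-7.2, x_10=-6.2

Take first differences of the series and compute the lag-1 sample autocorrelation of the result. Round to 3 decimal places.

First differences Δx: 0.8, -1.3, -2.9, 2.4, -2.5, -5.1, 3.5, -1.6, 1.0
Mean of differences = -0.6333
Numerator Σ(Δx_t−Δx̄)(Δx_{t+1}−Δx̄) = -27.6811
Denominator Σ(Δx_t−Δx̄)² = 60.9600
r_1(Δx) = -27.6811 / 60.9600 = -0.454

-0.454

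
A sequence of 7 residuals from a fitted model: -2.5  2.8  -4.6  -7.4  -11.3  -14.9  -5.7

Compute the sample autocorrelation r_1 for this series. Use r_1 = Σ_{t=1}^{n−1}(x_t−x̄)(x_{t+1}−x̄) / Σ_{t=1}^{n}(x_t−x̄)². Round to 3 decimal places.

0.458

Mean x̄ = (-2.5 + 2.8 − 4.6 − 7.4 − 11.3 − 14.9 − 5.7)/7 = -6.2286
Deviations from mean: 3.7286, 9.0286, 1.6286, -1.1714, -5.0714, -8.6714, 0.5286
Σ(x_t−x̄)(x_{t+1}−x̄) = (33.6637) + (14.7037) + (-1.9078) + (5.9408) + (43.9765) + (-4.5835) = 91.7935
Denominator Σ(x_t−x̄)² = 200.6343
r_1 = 91.7935 / 200.6343 = 0.458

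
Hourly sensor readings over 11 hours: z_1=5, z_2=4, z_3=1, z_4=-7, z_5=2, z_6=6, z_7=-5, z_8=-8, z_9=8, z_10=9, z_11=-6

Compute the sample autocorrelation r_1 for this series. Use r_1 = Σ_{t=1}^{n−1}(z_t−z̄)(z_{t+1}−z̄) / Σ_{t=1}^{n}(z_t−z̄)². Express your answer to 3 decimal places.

Mean z̄ = (5 + 4 + 1 − 7 + 2 + 6 − 5 − 8 + 8 + 9 − 6)/11 = 0.8182
Numerator Σ_{t=1}^{10}(z_t−z̄)(z_{t+1}−z̄) = -29.8512
Denominator Σ(z_t−z̄)² = 393.6364
r_1 = -29.8512 / 393.6364 = -0.076

-0.076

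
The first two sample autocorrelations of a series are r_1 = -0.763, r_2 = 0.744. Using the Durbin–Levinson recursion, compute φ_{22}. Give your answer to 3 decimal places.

0.387

φ_{22} = (r_2 − r_1²) / (1 − r_1²)
r_1² = (-0.763)² = 0.582169
Numerator = 0.744 − 0.5822 = 0.1618; denominator = 1 − 0.5822 = 0.4178
φ_{22} = 0.1618 / 0.4178 = 0.387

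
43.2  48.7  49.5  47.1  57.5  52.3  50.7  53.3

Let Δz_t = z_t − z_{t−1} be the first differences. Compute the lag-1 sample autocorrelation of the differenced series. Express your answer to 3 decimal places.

-0.464

First differences Δz: 5.5, 0.8, -2.4, 10.4, -5.2, -1.6, 2.6
Mean of differences = 1.4429
Numerator Σ(Δz_t−Δz̄)(Δz_{t+1}−Δz̄) = -77.3676
Denominator Σ(Δz_t−Δz̄)² = 166.5971
r_1(Δz) = -77.3676 / 166.5971 = -0.464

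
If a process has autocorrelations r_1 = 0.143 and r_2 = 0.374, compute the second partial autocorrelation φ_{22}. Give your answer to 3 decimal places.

0.361

φ_{22} = (r_2 − r_1²) / (1 − r_1²)
r_1² = (0.143)² = 0.020449
Numerator = 0.374 − 0.0204 = 0.3536; denominator = 1 − 0.0204 = 0.9796
φ_{22} = 0.3536 / 0.9796 = 0.361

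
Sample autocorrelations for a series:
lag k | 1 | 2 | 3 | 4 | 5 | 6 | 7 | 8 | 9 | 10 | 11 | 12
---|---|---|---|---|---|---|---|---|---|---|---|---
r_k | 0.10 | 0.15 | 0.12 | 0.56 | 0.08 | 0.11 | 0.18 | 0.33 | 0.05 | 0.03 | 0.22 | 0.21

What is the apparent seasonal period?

4

The largest autocorrelation is r_4 = 0.56, with a weaker echo at lag 8 (0.33); the remaining lags stay at or below 0.22.
The dominant spike at lag 4 indicates a seasonal period of 4.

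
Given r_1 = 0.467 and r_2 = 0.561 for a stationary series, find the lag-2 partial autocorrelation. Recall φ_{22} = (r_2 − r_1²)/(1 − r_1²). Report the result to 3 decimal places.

0.439

φ_{22} = (r_2 − r_1²) / (1 − r_1²)
r_1² = (0.467)² = 0.218089
Numerator = 0.561 − 0.2181 = 0.3429; denominator = 1 − 0.2181 = 0.7819
φ_{22} = 0.3429 / 0.7819 = 0.439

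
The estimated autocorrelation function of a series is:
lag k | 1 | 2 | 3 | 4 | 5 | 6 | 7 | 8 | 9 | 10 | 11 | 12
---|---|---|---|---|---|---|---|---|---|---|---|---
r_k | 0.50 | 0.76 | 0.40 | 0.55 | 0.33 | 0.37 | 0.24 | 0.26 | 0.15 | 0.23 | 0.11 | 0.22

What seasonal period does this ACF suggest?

2

The largest autocorrelation is r_2 = 0.76, with a weaker echo at lag 4 (0.55); the remaining lags stay at or below 0.50.
The dominant spike at lag 2 indicates a seasonal period of 2.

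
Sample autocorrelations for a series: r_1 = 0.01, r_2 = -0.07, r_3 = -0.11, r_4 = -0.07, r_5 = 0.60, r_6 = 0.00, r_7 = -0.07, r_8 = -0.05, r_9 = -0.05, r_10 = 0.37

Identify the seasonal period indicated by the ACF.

The largest autocorrelation is r_5 = 0.60, with a weaker echo at lag 10 (0.37); the remaining lags stay at or below 0.01.
The dominant spike at lag 5 indicates a seasonal period of 5.

5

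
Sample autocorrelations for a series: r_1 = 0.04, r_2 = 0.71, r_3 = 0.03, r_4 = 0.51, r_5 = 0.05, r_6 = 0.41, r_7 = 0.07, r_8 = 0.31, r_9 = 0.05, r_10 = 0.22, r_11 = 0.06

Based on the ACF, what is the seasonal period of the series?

The largest autocorrelation is r_2 = 0.71, with weaker echoes at lags 4 (0.51), 6 (0.41), 8 (0.31) and 10 (0.22); the remaining lags stay at or below 0.07.
The dominant spike at lag 2 indicates a seasonal period of 2.

2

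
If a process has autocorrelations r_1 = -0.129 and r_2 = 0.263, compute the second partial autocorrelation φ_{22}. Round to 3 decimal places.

φ_{22} = (r_2 − r_1²) / (1 − r_1²)
r_1² = (-0.129)² = 0.016641
Numerator = 0.263 − 0.0166 = 0.2464; denominator = 1 − 0.0166 = 0.9834
φ_{22} = 0.2464 / 0.9834 = 0.251

0.251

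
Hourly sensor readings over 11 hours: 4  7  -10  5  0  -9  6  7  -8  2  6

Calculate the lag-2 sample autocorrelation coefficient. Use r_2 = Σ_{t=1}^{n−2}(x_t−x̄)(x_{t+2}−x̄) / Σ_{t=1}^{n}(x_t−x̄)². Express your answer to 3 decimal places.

Mean x̄ = (4 + 7 − 10 + 5 + 0 − 9 + 6 + 7 − 8 + 2 + 6)/11 = 0.9091
Numerator Σ_{t=1}^{9}(x_t−x̄)(x_{t+2}−x̄) = -188.4711
Denominator Σ(x_t−x̄)² = 450.9091
r_2 = -188.4711 / 450.9091 = -0.418

-0.418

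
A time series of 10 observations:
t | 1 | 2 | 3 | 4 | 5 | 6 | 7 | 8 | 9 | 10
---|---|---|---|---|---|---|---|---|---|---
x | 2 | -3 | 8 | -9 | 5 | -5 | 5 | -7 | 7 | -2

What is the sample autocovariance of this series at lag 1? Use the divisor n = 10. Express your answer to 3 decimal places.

Mean x̄ = (2 − 3 + 8 − 9 + 5 − 5 + 5 − 7 + 7 − 2)/10 = 0.1000
Σ_{t=1}^{9}(x_t−x̄)(x_{t+1}−x̄) = -295.1100
γ_1 = -295.1100 / 10 = -29.511

-29.511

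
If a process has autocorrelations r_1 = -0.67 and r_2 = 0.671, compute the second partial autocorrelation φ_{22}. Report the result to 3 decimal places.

φ_{22} = (r_2 − r_1²) / (1 − r_1²)
r_1² = (-0.67)² = 0.4489
Numerator = 0.671 − 0.4489 = 0.2221; denominator = 1 − 0.4489 = 0.5511
φ_{22} = 0.2221 / 0.5511 = 0.403

0.403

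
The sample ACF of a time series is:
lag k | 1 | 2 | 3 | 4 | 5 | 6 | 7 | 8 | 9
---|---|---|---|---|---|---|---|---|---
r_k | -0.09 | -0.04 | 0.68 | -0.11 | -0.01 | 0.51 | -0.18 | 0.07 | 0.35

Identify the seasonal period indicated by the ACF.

The largest autocorrelation is r_3 = 0.68, with weaker echoes at lags 6 (0.51) and 9 (0.35); the remaining lags stay at or below 0.07.
The dominant spike at lag 3 indicates a seasonal period of 3.

3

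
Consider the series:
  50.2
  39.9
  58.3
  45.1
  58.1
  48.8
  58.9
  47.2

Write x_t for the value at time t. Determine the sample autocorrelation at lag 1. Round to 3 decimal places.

-0.639

Mean x̄ = (50.2 + 39.9 + 58.3 + 45.1 + 58.1 + 48.8 + 58.9 + 47.2)/8 = 50.8125
Numerator Σ_{t=1}^{7}(x_t−x̄)(x_{t+1}−x̄) = -219.5839
Denominator Σ(x_t−x̄)² = 343.7688
r_1 = -219.5839 / 343.7688 = -0.639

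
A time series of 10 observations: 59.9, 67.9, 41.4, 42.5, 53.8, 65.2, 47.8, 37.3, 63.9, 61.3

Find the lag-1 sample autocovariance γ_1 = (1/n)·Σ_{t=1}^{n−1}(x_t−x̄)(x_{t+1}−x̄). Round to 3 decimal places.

Mean x̄ = (59.9 + 67.9 + 41.4 + 42.5 + 53.8 + 65.2 + 47.8 + 37.3 + 63.9 + 61.3)/10 = 54.1000
Σ_{t=1}^{9}(x_t−x̄)(x_{t+1}−x̄) = -5.9200
γ_1 = -5.9200 / 10 = -0.592

-0.592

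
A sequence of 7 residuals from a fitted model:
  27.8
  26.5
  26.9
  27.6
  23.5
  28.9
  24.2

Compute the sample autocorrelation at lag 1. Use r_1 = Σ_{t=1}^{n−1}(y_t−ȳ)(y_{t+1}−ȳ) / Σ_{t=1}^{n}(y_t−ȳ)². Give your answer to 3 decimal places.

Mean ȳ = (27.8 + 26.5 + 26.9 + 27.6 + 23.5 + 28.9 + 24.2)/7 = 26.4857
Deviations from mean: 1.3143, 0.0143, 0.4143, 1.1143, -2.9857, 2.4143, -2.2857
Numerator Σ_{t=1}^{6}(y_t−ȳ)(y_{t+1}−ȳ) = -15.5673
Denominator Σ(y_t−ȳ)² = 23.1086
r_1 = -15.5673 / 23.1086 = -0.674

-0.674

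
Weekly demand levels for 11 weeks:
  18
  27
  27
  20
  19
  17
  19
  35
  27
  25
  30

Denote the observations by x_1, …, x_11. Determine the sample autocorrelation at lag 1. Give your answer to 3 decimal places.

0.167

Mean x̄ = (18 + 27 + 27 + 20 + 19 + 17 + 19 + 35 + 27 + 25 + 30)/11 = 24.0000
Numerator Σ_{t=1}^{10}(x_t−x̄)(x_{t+1}−x̄) = 56.0000
Denominator Σ(x_t−x̄)² = 336.0000
r_1 = 56.0000 / 336.0000 = 0.167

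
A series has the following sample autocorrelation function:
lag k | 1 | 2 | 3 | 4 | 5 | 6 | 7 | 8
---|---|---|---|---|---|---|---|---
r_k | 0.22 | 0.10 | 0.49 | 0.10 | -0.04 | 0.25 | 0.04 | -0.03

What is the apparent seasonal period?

The largest autocorrelation is r_3 = 0.49, with a weaker echo at lag 6 (0.25); the remaining lags stay at or below 0.22. The elevated value at lag 1 (0.22), dropping to 0.10 at lag 2, reflects decaying short-term dependence rather than seasonality.
The dominant spike at lag 3 indicates a seasonal period of 3.

3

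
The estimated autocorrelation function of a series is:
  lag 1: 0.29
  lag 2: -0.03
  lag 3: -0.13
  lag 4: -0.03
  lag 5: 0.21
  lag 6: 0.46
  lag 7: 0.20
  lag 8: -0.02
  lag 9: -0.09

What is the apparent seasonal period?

The largest autocorrelation is r_6 = 0.46; the remaining lags stay at or below 0.29.
The dominant spike at lag 6 indicates a seasonal period of 6.

6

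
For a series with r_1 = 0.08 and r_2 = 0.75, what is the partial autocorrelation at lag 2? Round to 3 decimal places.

0.748

φ_{22} = (r_2 − r_1²) / (1 − r_1²)
r_1² = (0.08)² = 0.0064
Numerator = 0.75 − 0.0064 = 0.7436; denominator = 1 − 0.0064 = 0.9936
φ_{22} = 0.7436 / 0.9936 = 0.748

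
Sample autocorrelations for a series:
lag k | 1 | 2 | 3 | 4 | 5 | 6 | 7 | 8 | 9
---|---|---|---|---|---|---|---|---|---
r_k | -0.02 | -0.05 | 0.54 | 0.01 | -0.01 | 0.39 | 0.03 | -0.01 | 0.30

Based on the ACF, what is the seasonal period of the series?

3

The largest autocorrelation is r_3 = 0.54, with weaker echoes at lags 6 (0.39) and 9 (0.30); the remaining lags stay at or below 0.03.
The dominant spike at lag 3 indicates a seasonal period of 3.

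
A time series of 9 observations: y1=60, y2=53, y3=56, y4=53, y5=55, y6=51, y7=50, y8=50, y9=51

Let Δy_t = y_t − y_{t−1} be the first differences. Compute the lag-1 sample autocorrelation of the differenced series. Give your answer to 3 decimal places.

-0.566

First differences Δy: -7, 3, -3, 2, -4, -1, 0, 1
Mean of differences = -1.1250
Numerator Σ(Δy_t−Δȳ)(Δy_{t+1}−Δȳ) = -44.6406
Denominator Σ(Δy_t−Δȳ)² = 78.8750
r_1(Δy) = -44.6406 / 78.8750 = -0.566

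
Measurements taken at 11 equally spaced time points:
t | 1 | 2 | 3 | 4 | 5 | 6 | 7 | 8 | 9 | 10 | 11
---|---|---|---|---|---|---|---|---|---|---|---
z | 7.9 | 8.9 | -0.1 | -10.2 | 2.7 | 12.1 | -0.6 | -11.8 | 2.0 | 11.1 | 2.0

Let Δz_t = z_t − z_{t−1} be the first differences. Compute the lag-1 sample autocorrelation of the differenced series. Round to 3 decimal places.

-0.014

First differences Δz: 1.0, -9.0, -10.1, 12.9, 9.4, -12.7, -11.2, 13.8, 9.1, -9.1
Mean of differences = -0.5900
Numerator Σ(Δz_t−Δz̄)(Δz_{t+1}−Δz̄) = -15.1101
Denominator Σ(Δz_t−Δz̄)² = 1078.0890
r_1(Δz) = -15.1101 / 1078.0890 = -0.014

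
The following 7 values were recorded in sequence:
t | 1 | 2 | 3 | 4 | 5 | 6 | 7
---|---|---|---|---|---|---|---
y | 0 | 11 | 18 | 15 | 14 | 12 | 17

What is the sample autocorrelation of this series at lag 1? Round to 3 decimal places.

Mean ȳ = (0 + 11 + 18 + 15 + 14 + 12 + 17)/7 = 12.4286
Numerator Σ_{t=1}^{6}(y_t−ȳ)(y_{t+1}−ȳ) = 25.5306
Denominator Σ(y_t−ȳ)² = 217.7143
r_1 = 25.5306 / 217.7143 = 0.117

0.117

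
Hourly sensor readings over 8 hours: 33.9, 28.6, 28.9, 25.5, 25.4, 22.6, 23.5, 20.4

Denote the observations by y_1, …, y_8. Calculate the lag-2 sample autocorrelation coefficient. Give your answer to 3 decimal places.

0.332

Mean ȳ = (33.9 + 28.6 + 28.9 + 25.5 + 25.4 + 22.6 + 23.5 + 20.4)/8 = 26.1000
Deviations from mean: 7.8000, 2.5000, 2.8000, -0.6000, -0.7000, -3.5000, -2.6000, -5.7000
Numerator Σ_{t=1}^{6}(y_t−ȳ)(y_{t+2}−ȳ) = 42.2500
Denominator Σ(y_t−ȳ)² = 127.2800
r_2 = 42.2500 / 127.2800 = 0.332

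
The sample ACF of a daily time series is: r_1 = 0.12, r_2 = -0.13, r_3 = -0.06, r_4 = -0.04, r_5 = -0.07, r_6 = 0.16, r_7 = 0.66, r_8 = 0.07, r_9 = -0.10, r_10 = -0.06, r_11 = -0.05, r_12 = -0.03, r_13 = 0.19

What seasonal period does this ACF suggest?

7

The largest autocorrelation is r_7 = 0.66; the remaining lags stay at or below 0.19.
The dominant spike at lag 7 indicates a seasonal period of 7.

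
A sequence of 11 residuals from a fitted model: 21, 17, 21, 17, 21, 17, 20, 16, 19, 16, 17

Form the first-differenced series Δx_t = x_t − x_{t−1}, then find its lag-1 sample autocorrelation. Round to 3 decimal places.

-0.920

First differences Δx: -4, 4, -4, 4, -4, 3, -4, 3, -3, 1
Mean of differences = -0.4000
Numerator Σ(Δx_t−Δx̄)(Δx_{t+1}−Δx̄) = -112.5600
Denominator Σ(Δx_t−Δx̄)² = 122.4000
r_1(Δx) = -112.5600 / 122.4000 = -0.920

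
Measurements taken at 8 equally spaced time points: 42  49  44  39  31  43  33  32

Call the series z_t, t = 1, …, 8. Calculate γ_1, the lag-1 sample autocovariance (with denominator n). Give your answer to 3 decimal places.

Mean z̄ = (42 + 49 + 44 + 39 + 31 + 43 + 33 + 32)/8 = 39.1250
Deviations: 2.8750, 9.8750, 4.8750, -0.1250, -8.1250, 3.8750, -6.1250, -7.1250
Σ_{t=1}^{7}(z_t−z̄)(z_{t+1}−z̄) = 65.3594
γ_1 = 65.3594 / 8 = 8.170

8.170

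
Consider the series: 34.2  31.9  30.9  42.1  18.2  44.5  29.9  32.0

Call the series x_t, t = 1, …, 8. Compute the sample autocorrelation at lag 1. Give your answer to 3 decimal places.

-0.787

Mean x̄ = (34.2 + 31.9 + 30.9 + 42.1 + 18.2 + 44.5 + 29.9 + 32.0)/8 = 32.9625
Σ(x_t−x̄)(x_{t+1}−x̄) = (-1.3148) + (2.1914) + (-18.8461) + (-134.8923) + (-170.3223) + (-35.3336) + (2.9477) = -355.5702
Denominator Σ(x_t−x̄)² = 451.7588
r_1 = -355.5702 / 451.7588 = -0.787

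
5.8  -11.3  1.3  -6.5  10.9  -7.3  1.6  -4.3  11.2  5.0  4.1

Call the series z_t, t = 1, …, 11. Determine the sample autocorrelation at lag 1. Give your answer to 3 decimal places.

Mean z̄ = (5.8 − 11.3 + 1.3 − 6.5 + 10.9 − 7.3 + 1.6 − 4.3 + 11.2 + 5.0 + 4.1)/11 = 0.9545
Numerator Σ_{t=1}^{10}(z_t−z̄)(z_{t+1}−z̄) = -230.8039
Denominator Σ(z_t−z̄)² = 555.6473
r_1 = -230.8039 / 555.6473 = -0.415

-0.415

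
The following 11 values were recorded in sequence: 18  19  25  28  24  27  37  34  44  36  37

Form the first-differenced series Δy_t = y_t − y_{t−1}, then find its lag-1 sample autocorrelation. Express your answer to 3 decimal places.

-0.498

First differences Δy: 1, 6, 3, -4, 3, 10, -3, 10, -8, 1
Mean of differences = 1.9000
Numerator Σ(Δy_t−Δȳ)(Δy_{t+1}−Δȳ) = -153.9100
Denominator Σ(Δy_t−Δȳ)² = 308.9000
r_1(Δy) = -153.9100 / 308.9000 = -0.498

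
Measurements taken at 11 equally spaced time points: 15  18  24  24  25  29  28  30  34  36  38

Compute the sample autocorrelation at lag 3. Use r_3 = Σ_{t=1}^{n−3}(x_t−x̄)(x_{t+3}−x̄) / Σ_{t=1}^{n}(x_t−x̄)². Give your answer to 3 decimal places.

0.185

Mean x̄ = (15 + 18 + 24 + 24 + 25 + 29 + 28 + 30 + 34 + 36 + 38)/11 = 27.3636
Numerator Σ_{t=1}^{8}(x_t−x̄)(x_{t+3}−x̄) = 94.2397
Denominator Σ(x_t−x̄)² = 510.5455
r_3 = 94.2397 / 510.5455 = 0.185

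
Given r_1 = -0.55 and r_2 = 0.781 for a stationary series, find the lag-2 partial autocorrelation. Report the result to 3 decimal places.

0.686

φ_{22} = (r_2 − r_1²) / (1 − r_1²)
r_1² = (-0.55)² = 0.3025
Numerator = 0.781 − 0.3025 = 0.4785; denominator = 1 − 0.3025 = 0.6975
φ_{22} = 0.4785 / 0.6975 = 0.686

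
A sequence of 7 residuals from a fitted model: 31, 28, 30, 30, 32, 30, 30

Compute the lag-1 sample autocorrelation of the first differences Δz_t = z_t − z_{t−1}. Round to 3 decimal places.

First differences Δz: -3, 2, 0, 2, -2, 0
Mean of differences = -0.1667
Numerator Σ(Δz_t−Δz̄)(Δz_{t+1}−Δz̄) = -9.6944
Denominator Σ(Δz_t−Δz̄)² = 20.8333
r_1(Δz) = -9.6944 / 20.8333 = -0.465

-0.465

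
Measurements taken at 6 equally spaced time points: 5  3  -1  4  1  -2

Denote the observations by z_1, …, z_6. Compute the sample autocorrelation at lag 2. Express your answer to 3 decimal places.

Mean z̄ = (5 + 3 − 1 + 4 + 1 − 2)/6 = 1.6667
Deviations from mean: 3.3333, 1.3333, -2.6667, 2.3333, -0.6667, -3.6667
Σ(z_t−z̄)(z_{t+2}−z̄) = (-8.8889) + (3.1111) + (1.7778) + (-8.5556) = -12.5556
Denominator Σ(z_t−z̄)² = 39.3333
r_2 = -12.5556 / 39.3333 = -0.319

-0.319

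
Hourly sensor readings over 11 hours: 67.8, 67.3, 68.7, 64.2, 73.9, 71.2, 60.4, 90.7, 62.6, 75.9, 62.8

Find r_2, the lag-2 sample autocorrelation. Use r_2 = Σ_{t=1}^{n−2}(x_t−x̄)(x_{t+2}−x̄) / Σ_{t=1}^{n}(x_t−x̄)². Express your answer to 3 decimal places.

0.332

Mean x̄ = (67.8 + 67.3 + 68.7 + 64.2 + 73.9 + 71.2 + 60.4 + 90.7 + 62.6 + 75.9 + 62.8)/11 = 69.5909
Numerator Σ_{t=1}^{9}(x_t−x̄)(x_{t+2}−x̄) = 240.7007
Denominator Σ(x_t−x̄)² = 724.3291
r_2 = 240.7007 / 724.3291 = 0.332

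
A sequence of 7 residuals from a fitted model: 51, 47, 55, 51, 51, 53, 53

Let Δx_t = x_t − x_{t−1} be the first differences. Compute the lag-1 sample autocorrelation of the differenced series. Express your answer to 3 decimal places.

First differences Δx: -4, 8, -4, 0, 2, 0
Mean of differences = 0.3333
Numerator Σ(Δx_t−Δx̄)(Δx_{t+1}−Δx̄) = -66.1111
Denominator Σ(Δx_t−Δx̄)² = 99.3333
r_1(Δx) = -66.1111 / 99.3333 = -0.666

-0.666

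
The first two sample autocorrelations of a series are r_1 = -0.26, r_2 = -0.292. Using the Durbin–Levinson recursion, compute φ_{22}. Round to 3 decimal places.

φ_{22} = (r_2 − r_1²) / (1 − r_1²)
r_1² = (-0.26)² = 0.0676
Numerator = -0.292 − 0.0676 = -0.3596; denominator = 1 − 0.0676 = 0.9324
φ_{22} = -0.3596 / 0.9324 = -0.386

-0.386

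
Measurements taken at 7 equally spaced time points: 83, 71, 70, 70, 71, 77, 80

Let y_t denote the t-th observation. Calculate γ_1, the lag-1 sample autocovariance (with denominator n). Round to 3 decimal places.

3.994

Mean ȳ = (83 + 71 + 70 + 70 + 71 + 77 + 80)/7 = 74.5714
Deviations: 8.4286, -3.5714, -4.5714, -4.5714, -3.5714, 2.4286, 5.4286
Σ_{t=1}^{6}(y_t−ȳ)(y_{t+1}−ȳ) = 27.9592
γ_1 = 27.9592 / 7 = 3.994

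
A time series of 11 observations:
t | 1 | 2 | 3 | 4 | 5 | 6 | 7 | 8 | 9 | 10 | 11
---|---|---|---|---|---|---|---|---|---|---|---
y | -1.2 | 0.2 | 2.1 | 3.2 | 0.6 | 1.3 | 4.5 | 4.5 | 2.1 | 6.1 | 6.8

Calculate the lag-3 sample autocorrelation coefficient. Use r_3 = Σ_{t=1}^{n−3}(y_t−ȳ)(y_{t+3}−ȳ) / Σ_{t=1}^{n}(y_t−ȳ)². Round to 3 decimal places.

Mean ȳ = (-1.2 + 0.2 + 2.1 + 3.2 + 0.6 + 1.3 + 4.5 + 4.5 + 2.1 + 6.1 + 6.8)/11 = 2.7455
Numerator Σ_{t=1}^{8}(y_t−ȳ)(y_{t+3}−ȳ) = 15.5665
Denominator Σ(y_t−ȳ)² = 63.6273
r_3 = 15.5665 / 63.6273 = 0.245

0.245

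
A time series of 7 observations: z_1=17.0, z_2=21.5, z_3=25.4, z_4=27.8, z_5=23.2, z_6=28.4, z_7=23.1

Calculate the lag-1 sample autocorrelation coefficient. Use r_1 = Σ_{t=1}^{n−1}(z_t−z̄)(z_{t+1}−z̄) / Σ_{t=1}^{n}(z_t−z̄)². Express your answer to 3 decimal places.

Mean z̄ = (17.0 + 21.5 + 25.4 + 27.8 + 23.2 + 28.4 + 23.1)/7 = 23.7714
Deviations from mean: -6.7714, -2.2714, 1.6286, 4.0286, -0.5714, 4.6286, -0.6714
Numerator Σ_{t=1}^{6}(z_t−z̄)(z_{t+1}−z̄) = 10.1878
Denominator Σ(z_t−z̄)² = 92.0943
r_1 = 10.1878 / 92.0943 = 0.111

0.111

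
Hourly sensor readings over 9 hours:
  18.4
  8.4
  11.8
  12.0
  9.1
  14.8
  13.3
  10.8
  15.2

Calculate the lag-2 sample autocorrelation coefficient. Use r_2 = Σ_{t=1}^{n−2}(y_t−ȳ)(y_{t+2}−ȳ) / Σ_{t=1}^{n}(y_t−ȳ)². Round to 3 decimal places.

Mean ȳ = (18.4 + 8.4 + 11.8 + 12.0 + 9.1 + 14.8 + 13.3 + 10.8 + 15.2)/9 = 12.6444
Numerator Σ_{t=1}^{7}(y_t−ȳ)(y_{t+2}−ȳ) = -5.1451
Denominator Σ(y_t−ȳ)² = 79.8422
r_2 = -5.1451 / 79.8422 = -0.064

-0.064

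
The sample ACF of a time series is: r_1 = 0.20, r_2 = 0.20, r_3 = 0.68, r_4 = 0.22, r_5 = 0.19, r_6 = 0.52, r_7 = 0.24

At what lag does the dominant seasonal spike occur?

The largest autocorrelation is r_3 = 0.68, with a weaker echo at lag 6 (0.52); the remaining lags stay at or below 0.24.
The dominant spike at lag 3 indicates a seasonal period of 3.

3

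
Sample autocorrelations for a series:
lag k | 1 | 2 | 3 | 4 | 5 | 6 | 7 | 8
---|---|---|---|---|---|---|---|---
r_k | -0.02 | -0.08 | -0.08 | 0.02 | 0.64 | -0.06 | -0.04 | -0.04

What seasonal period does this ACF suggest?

The largest autocorrelation is r_5 = 0.64; the remaining lags stay at or below 0.02.
The dominant spike at lag 5 indicates a seasonal period of 5.

5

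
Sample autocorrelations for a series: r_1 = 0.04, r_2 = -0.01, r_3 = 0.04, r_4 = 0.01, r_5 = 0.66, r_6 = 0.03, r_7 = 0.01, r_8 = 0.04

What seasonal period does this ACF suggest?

The largest autocorrelation is r_5 = 0.66; the remaining lags stay at or below 0.04.
The dominant spike at lag 5 indicates a seasonal period of 5.

5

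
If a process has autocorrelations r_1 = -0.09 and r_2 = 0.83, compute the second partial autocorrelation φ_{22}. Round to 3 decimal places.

φ_{22} = (r_2 − r_1²) / (1 − r_1²)
r_1² = (-0.09)² = 0.0081
Numerator = 0.83 − 0.0081 = 0.8219; denominator = 1 − 0.0081 = 0.9919
φ_{22} = 0.8219 / 0.9919 = 0.829

0.829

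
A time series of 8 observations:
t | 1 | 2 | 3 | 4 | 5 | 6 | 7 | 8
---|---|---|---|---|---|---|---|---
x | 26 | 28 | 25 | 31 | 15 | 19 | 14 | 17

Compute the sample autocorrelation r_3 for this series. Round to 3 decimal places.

Mean x̄ = (26 + 28 + 25 + 31 + 15 + 19 + 14 + 17)/8 = 21.8750
Σ(x_t−x̄)(x_{t+3}−x̄) = (37.6406) + (-42.1094) + (-8.9844) + (-71.8594) + (33.5156) = -51.7969
Denominator Σ(x_t−x̄)² = 288.8750
r_3 = -51.7969 / 288.8750 = -0.179

-0.179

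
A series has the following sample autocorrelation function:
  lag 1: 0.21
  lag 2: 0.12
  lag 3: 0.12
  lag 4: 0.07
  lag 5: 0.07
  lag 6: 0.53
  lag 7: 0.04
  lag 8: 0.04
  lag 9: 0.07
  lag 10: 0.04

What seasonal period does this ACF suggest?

The largest autocorrelation is r_6 = 0.53; the remaining lags stay at or below 0.21. The elevated value at lag 1 (0.21), dropping to 0.12 at lag 2, reflects decaying short-term dependence rather than seasonality.
The dominant spike at lag 6 indicates a seasonal period of 6.

6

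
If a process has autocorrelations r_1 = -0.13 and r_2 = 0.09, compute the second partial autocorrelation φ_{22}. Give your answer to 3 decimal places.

φ_{22} = (r_2 − r_1²) / (1 − r_1²)
r_1² = (-0.13)² = 0.0169
Numerator = 0.09 − 0.0169 = 0.0731; denominator = 1 − 0.0169 = 0.9831
φ_{22} = 0.0731 / 0.9831 = 0.074

0.074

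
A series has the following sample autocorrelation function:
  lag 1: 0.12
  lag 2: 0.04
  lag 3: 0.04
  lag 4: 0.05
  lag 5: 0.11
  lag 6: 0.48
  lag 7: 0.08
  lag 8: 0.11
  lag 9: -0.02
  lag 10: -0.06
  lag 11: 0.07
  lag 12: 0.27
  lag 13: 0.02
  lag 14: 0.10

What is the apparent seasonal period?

The largest autocorrelation is r_6 = 0.48, with a weaker echo at lag 12 (0.27); the remaining lags stay at or below 0.12.
The dominant spike at lag 6 indicates a seasonal period of 6.

6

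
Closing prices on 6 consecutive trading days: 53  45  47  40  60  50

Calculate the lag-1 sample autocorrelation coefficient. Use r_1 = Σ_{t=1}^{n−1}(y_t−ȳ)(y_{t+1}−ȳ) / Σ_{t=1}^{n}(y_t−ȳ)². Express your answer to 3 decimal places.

Mean ȳ = (53 + 45 + 47 + 40 + 60 + 50)/6 = 49.1667
Deviations from mean: 3.8333, -4.1667, -2.1667, -9.1667, 10.8333, 0.8333
Σ(y_t−ȳ)(y_{t+1}−ȳ) = (-15.9722) + (9.0278) + (19.8611) + (-99.3056) + (9.0278) = -77.3611
Denominator Σ(y_t−ȳ)² = 238.8333
r_1 = -77.3611 / 238.8333 = -0.324

-0.324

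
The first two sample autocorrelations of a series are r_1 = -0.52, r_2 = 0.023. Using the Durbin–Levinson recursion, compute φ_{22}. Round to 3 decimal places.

φ_{22} = (r_2 − r_1²) / (1 − r_1²)
r_1² = (-0.52)² = 0.2704
Numerator = 0.023 − 0.2704 = -0.2474; denominator = 1 − 0.2704 = 0.7296
φ_{22} = -0.2474 / 0.7296 = -0.339

-0.339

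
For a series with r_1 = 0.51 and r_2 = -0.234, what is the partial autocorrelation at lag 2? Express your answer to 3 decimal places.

-0.668

φ_{22} = (r_2 − r_1²) / (1 − r_1²)
r_1² = (0.51)² = 0.2601
Numerator = -0.234 − 0.2601 = -0.4941; denominator = 1 − 0.2601 = 0.7399
φ_{22} = -0.4941 / 0.7399 = -0.668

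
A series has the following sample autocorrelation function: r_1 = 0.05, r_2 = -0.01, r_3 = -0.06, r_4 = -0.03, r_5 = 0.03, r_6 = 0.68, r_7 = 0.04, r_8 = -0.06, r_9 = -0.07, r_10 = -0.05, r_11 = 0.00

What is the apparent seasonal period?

The largest autocorrelation is r_6 = 0.68; the remaining lags stay at or below 0.05.
The dominant spike at lag 6 indicates a seasonal period of 6.

6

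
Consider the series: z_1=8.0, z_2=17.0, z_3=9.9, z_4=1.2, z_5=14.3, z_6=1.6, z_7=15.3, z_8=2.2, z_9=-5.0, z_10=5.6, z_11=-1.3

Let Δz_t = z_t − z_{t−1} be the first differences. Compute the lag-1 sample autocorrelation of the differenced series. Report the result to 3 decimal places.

First differences Δz: 9.0, -7.1, -8.7, 13.1, -12.7, 13.7, -13.1, -7.2, 10.6, -6.9
Mean of differences = -0.9300
Numerator Σ(Δz_t−Δz̄)(Δz_{t+1}−Δz̄) = -702.5369
Denominator Σ(Δz_t−Δz̄)² = 1102.4610
r_1(Δz) = -702.5369 / 1102.4610 = -0.637

-0.637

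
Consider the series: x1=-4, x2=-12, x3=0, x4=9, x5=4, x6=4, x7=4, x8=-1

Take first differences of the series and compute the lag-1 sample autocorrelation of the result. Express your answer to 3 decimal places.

-0.119

First differences Δx: -8, 12, 9, -5, 0, 0, -5
Mean of differences = 0.4286
Numerator Σ(Δx_t−Δx̄)(Δx_{t+1}−Δx̄) = -40.0408
Denominator Σ(Δx_t−Δx̄)² = 337.7143
r_1(Δx) = -40.0408 / 337.7143 = -0.119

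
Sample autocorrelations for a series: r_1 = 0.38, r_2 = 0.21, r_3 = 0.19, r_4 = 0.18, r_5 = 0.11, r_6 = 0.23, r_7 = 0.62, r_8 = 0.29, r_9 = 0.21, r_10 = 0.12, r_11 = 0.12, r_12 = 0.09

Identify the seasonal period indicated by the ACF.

7

The largest autocorrelation is r_7 = 0.62; the remaining lags stay at or below 0.38. The elevated value at lag 1 (0.38), dropping to 0.21 at lag 2, reflects decaying short-term dependence rather than seasonality.
The dominant spike at lag 7 indicates a seasonal period of 7.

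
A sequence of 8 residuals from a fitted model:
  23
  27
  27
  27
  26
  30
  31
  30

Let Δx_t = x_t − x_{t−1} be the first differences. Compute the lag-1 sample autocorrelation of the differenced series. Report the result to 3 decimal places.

First differences Δx: 4, 0, 0, -1, 4, 1, -1
Mean of differences = 1.0000
Numerator Σ(Δx_t−Δx̄)(Δx_{t+1}−Δx̄) = -6.0000
Denominator Σ(Δx_t−Δx̄)² = 28.0000
r_1(Δx) = -6.0000 / 28.0000 = -0.214

-0.214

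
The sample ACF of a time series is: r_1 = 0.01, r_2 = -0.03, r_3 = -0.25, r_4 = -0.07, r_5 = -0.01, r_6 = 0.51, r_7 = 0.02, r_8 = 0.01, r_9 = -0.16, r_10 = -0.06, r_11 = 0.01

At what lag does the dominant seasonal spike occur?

The largest autocorrelation is r_6 = 0.51; the remaining lags stay at or below 0.02.
The dominant spike at lag 6 indicates a seasonal period of 6.

6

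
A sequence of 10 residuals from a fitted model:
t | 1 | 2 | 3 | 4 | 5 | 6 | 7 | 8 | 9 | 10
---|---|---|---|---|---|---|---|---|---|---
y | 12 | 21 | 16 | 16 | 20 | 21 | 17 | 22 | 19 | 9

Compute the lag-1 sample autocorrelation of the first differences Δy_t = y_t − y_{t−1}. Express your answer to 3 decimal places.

First differences Δy: 9, -5, 0, 4, 1, -4, 5, -3, -10
Mean of differences = -0.3333
Numerator Σ(Δy_t−Δȳ)(Δy_{t+1}−Δȳ) = -50.7778
Denominator Σ(Δy_t−Δȳ)² = 272.0000
r_1(Δy) = -50.7778 / 272.0000 = -0.187

-0.187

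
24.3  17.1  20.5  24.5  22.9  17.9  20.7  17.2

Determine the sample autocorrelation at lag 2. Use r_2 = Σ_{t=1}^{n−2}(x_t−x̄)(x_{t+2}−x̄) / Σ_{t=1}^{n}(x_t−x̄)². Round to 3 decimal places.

Mean x̄ = (24.3 + 17.1 + 20.5 + 24.5 + 22.9 + 17.9 + 20.7 + 17.2)/8 = 20.6375
Deviations from mean: 3.6625, -3.5375, -0.1375, 3.8625, 2.2625, -2.7375, 0.0625, -3.4375
Numerator Σ_{t=1}^{6}(x_t−x̄)(x_{t+2}−x̄) = -15.5003
Denominator Σ(x_t−x̄)² = 65.2988
r_2 = -15.5003 / 65.2988 = -0.237

-0.237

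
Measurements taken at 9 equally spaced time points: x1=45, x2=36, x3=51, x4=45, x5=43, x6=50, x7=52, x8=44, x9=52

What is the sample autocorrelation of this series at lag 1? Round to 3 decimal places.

-0.238

Mean x̄ = (45 + 36 + 51 + 45 + 43 + 50 + 52 + 44 + 52)/9 = 46.4444
Numerator Σ_{t=1}^{8}(x_t−x̄)(x_{t+1}−x̄) = -53.7531
Denominator Σ(x_t−x̄)² = 226.2222
r_1 = -53.7531 / 226.2222 = -0.238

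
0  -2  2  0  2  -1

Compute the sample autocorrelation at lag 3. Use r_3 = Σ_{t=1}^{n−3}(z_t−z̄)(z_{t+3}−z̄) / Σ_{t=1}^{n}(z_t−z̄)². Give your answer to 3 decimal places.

Mean z̄ = (0 − 2 + 2 + 0 + 2 − 1)/6 = 0.1667
Deviations from mean: -0.1667, -2.1667, 1.8333, -0.1667, 1.8333, -1.1667
Σ(z_t−z̄)(z_{t+3}−z̄) = (0.0278) + (-3.9722) + (-2.1389) = -6.0833
Denominator Σ(z_t−z̄)² = 12.8333
r_3 = -6.0833 / 12.8333 = -0.474

-0.474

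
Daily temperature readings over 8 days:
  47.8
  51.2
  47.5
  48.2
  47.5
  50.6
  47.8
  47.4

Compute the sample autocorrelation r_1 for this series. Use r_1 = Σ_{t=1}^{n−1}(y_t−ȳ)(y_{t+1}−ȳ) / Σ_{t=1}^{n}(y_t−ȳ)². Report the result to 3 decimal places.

Mean ȳ = (47.8 + 51.2 + 47.5 + 48.2 + 47.5 + 50.6 + 47.8 + 47.4)/8 = 48.5000
Deviations from mean: -0.7000, 2.7000, -1.0000, -0.3000, -1.0000, 2.1000, -0.7000, -1.1000
Σ(y_t−ȳ)(y_{t+1}−ȳ) = (-1.8900) + (-2.7000) + (0.3000) + (0.3000) + (-2.1000) + (-1.4700) + (0.7700) = -6.7900
Denominator Σ(y_t−ȳ)² = 15.9800
r_1 = -6.7900 / 15.9800 = -0.425

-0.425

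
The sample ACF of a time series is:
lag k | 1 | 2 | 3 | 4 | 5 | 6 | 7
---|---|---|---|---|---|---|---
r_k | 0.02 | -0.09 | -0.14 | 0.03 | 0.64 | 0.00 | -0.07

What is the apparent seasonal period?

5

The largest autocorrelation is r_5 = 0.64; the remaining lags stay at or below 0.03.
The dominant spike at lag 5 indicates a seasonal period of 5.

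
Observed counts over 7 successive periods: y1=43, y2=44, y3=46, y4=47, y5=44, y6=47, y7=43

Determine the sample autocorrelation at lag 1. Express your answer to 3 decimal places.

-0.244

Mean ȳ = (43 + 44 + 46 + 47 + 44 + 47 + 43)/7 = 44.8571
Deviations from mean: -1.8571, -0.8571, 1.1429, 2.1429, -0.8571, 2.1429, -1.8571
Σ(y_t−ȳ)(y_{t+1}−ȳ) = (1.5918) + (-0.9796) + (2.4490) + (-1.8367) + (-1.8367) + (-3.9796) = -4.5918
Denominator Σ(y_t−ȳ)² = 18.8571
r_1 = -4.5918 / 18.8571 = -0.244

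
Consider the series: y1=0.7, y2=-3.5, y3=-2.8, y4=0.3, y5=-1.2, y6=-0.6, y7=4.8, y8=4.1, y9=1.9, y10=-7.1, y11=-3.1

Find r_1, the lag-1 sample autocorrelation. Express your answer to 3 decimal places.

Mean ȳ = (0.7 − 3.5 − 2.8 + 0.3 − 1.2 − 0.6 + 4.8 + 4.1 + 1.9 − 7.1 − 3.1)/11 = -0.5909
Numerator Σ_{t=1}^{10}(y_t−ȳ)(y_{t+1}−ȳ) = 37.2081
Denominator Σ(y_t−ȳ)² = 122.1091
r_1 = 37.2081 / 122.1091 = 0.305

0.305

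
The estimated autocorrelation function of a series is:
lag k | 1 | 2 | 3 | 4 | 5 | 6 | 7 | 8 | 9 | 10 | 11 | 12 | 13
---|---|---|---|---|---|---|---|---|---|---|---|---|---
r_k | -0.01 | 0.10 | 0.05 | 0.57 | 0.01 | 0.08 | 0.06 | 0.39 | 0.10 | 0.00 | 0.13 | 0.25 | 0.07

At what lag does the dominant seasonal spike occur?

The largest autocorrelation is r_4 = 0.57, with weaker echoes at lags 8 (0.39) and 12 (0.25); the remaining lags stay at or below 0.13.
The dominant spike at lag 4 indicates a seasonal period of 4.

4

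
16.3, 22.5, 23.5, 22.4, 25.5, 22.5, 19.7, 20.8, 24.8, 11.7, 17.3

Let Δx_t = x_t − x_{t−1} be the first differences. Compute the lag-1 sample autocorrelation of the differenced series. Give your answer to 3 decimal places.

-0.427

First differences Δx: 6.2, 1.0, -1.1, 3.1, -3.0, -2.8, 1.1, 4.0, -13.1, 5.6
Mean of differences = 0.1000
Numerator Σ(Δx_t−Δx̄)(Δx_{t+1}−Δx̄) = -122.5800
Denominator Σ(Δx_t−Δx̄)² = 287.1800
r_1(Δx) = -122.5800 / 287.1800 = -0.427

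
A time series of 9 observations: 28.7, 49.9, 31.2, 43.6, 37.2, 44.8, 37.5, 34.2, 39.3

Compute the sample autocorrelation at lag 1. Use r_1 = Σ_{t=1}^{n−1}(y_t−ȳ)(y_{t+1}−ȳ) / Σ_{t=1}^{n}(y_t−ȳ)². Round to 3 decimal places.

Mean ȳ = (28.7 + 49.9 + 31.2 + 43.6 + 37.2 + 44.8 + 37.5 + 34.2 + 39.3)/9 = 38.4889
Numerator Σ_{t=1}^{8}(y_t−ȳ)(y_{t+1}−ȳ) = -252.3312
Denominator Σ(y_t−ȳ)² = 366.8089
r_1 = -252.3312 / 366.8089 = -0.688

-0.688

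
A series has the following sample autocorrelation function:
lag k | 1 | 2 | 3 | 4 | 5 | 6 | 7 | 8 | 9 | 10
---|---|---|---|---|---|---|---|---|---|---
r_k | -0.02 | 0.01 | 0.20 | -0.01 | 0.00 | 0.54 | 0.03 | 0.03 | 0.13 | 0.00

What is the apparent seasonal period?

The largest autocorrelation is r_6 = 0.54; the remaining lags stay at or below 0.20.
The dominant spike at lag 6 indicates a seasonal period of 6.

6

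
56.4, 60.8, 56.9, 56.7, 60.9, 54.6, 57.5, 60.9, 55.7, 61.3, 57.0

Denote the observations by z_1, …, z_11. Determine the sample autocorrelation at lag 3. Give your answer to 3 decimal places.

Mean z̄ = (56.4 + 60.8 + 56.9 + 56.7 + 60.9 + 54.6 + 57.5 + 60.9 + 55.7 + 61.3 + 57.0)/11 = 58.0636
Numerator Σ_{t=1}^{8}(z_t−z̄)(z_{t+3}−z̄) = 26.2197
Denominator Σ(z_t−z̄)² = 59.0655
r_3 = 26.2197 / 59.0655 = 0.444

0.444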